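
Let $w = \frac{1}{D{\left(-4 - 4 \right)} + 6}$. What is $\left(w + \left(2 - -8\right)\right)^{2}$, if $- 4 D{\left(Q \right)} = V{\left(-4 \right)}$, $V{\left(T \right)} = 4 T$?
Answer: $\frac{10201}{100} \approx 102.01$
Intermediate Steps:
$D{\left(Q \right)} = 4$ ($D{\left(Q \right)} = - \frac{4 \left(-4\right)}{4} = \left(- \frac{1}{4}\right) \left(-16\right) = 4$)
$w = \frac{1}{10}$ ($w = \frac{1}{4 + 6} = \frac{1}{10} \approx 0.1$)
$\left(w + \left(2 - -8\right)\right)^{2} = \left(\frac{1}{10} + \left(2 - -8\right)\right)^{2} = \left(\frac{1}{10} + \left(2 + 8\right)\right)^{2} = \left(\frac{1}{10} + 10\right)^{2} = \left(\frac{101}{10}\right)^{2} = \frac{10201}{100}$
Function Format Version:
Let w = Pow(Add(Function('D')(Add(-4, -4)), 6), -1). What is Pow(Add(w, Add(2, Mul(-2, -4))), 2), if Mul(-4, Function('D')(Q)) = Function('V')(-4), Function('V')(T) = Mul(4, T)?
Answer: Rational(10201, 100) ≈ 102.01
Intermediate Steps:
Function('D')(Q) = 4 (Function('D')(Q) = Mul(Rational(-1, 4), Mul(4, -4)) = Mul(Rational(-1, 4), -16) = 4)
w = Rational(1, 10) (w = Pow(Add(4, 6), -1) = Pow(10, -1) = Rational(1, 10) ≈ 0.10000)
Pow(Add(w, Add(2, Mul(-2, -4))), 2) = Pow(Add(Rational(1, 10), Add(2, Mul(-2, -4))), 2) = Pow(Add(Rational(1, 10), Add(2, 8)), 2) = Pow(Add(Rational(1, 10), 10), 2) = Pow(Rational(101, 10), 2) = Rational(10201, 100)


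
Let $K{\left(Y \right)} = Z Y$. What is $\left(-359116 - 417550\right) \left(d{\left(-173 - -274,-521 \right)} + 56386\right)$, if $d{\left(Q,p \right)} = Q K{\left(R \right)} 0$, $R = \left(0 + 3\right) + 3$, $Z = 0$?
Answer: $-43793089076$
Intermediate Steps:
$R = 6$ ($R = 3 + 3 = 6$)
$K{\left(Y \right)} = 0$ ($K{\left(Y \right)} = 0 Y = 0$)
$d{\left(Q,p \right)} = 0$ ($d{\left(Q,p \right)} = Q 0 \cdot 0 = 0 \cdot 0 = 0$)
$\left(-359116 - 417550\right) \left(d{\left(-173 - -274,-521 \right)} + 56386\right) = \left(-359116 - 417550\right) \left(0 + 56386\right) = \left(-776666\right) 56386 = -43793089076$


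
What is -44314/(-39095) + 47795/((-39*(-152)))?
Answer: 2131238917/231755160 ≈ 9.1961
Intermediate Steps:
-44314/(-39095) + 47795/((-39*(-152))) = -44314*(-1/39095) + 47795/5928 = 44314/39095 + 47795*(1/5928) = 44314/39095 + 47795/5928 = 2131238917/231755160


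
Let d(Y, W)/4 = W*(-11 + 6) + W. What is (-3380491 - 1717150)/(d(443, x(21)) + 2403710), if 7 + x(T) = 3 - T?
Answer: -5097641/2404110 ≈ -2.1204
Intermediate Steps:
x(T) = -4 - T (x(T) = -7 + (3 - T) = -4 - T)
d(Y, W) = -16*W (d(Y, W) = 4*(W*(-11 + 6) + W) = 4*(W*(-5) + W) = 4*(-5*W + W) = 4*(-4*W) = -16*W)
(-3380491 - 1717150)/(d(443, x(21)) + 2403710) = (-3380491 - 1717150)/(-16*(-4 - 1*21) + 2403710) = -5097641/(-16*(-4 - 21) + 2403710) = -5097641/(-16*(-25) + 2403710) = -5097641/(400 + 2403710) = -5097641/2404110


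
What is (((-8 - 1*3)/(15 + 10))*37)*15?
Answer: -1221/5 ≈ -244.20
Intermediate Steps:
(((-8 - 1*3)/(15 + 10))*37)*15 = (((-8 - 3)/25)*37)*15 = (-11*1/25*37)*15 = -11/25*37*15 = -407/25*15 = -1221/5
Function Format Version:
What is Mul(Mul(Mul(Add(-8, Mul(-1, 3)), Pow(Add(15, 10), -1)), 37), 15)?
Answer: Rational(-1221, 5) ≈ -244.20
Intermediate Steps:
Mul(Mul(Mul(Add(-8, Mul(-1, 3)), Pow(Add(15, 10), -1)), 37), 15) = Mul(Mul(Mul(Add(-8, -3), Pow(25, -1)), 37), 15) = Mul(Mul(Mul(-11, Rational(1, 25)), 37), 15) = Mul(Mul(Rational(-11, 25), 37), 15) = Mul(Rational(-407, 25), 15) = Rational(-1221, 5)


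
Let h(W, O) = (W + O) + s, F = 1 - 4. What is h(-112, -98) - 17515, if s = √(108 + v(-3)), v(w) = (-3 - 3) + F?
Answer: -17725 + 3*√11 ≈ -17715.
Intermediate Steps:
F = -3
v(w) = -9 (v(w) = (-3 - 3) - 3 = -6 - 3 = -9)
s = 3*√11 (s = √(108 - 9) = √99 = 3*√11 ≈ 9.9499)
h(W, O) = O + W + 3*√11 (h(W, O) = (W + O) + 3*√11 = (O + W) + 3*√11 = O + W + 3*√11)
h(-112, -98) - 17515 = (-98 - 112 + 3*√11) - 17515 = (-210 + 3*√11) - 17515 = -17725 + 3*√11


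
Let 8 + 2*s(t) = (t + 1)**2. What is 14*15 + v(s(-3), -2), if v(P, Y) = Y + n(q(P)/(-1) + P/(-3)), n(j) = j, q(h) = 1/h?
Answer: 1255/6 ≈ 209.17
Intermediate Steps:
s(t) = -4 + (1 + t)**2/2 (s(t) = -4 + (t + 1)**2/2 = -4 + (1 + t)**2/2)
v(P, Y) = Y - 1/P - P/3 (v(P, Y) = Y + (1/(P*(-1)) + P/(-3)) = Y + (-1/P + P*(-1/3)) = Y + (-1/P - P/3) = Y - 1/P - P/3)
14*15 + v(s(-3), -2) = 14*15 + (-2 - 1/(-4 + (1 - 3)**2/2) - (-4 + (1 - 3)**2/2)/3) = 210 + (-2 - 1/(-4 + (1/2)*(-2)**2) - (-4 + (1/2)*(-2)**2)/3) = 210 + (-2 - 1/(-4 + (1/2)*4) - (-4 + (1/2)*4)/3) = 210 + (-2 - 1/(-4 + 2) - (-4 + 2)/3) = 210 + (-2 - 1/(-2) - 1/3*(-2)) = 210 + (-2 - 1*(-1/2) + 2/3) = 210 + (-2 + 1/2 + 2/3) = 210 - 5/6 = 1255/6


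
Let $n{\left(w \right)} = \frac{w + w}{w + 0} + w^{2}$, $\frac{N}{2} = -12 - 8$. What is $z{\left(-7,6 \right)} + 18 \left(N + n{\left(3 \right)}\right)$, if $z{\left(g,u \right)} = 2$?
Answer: $-520$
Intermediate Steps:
$N = -40$ ($N = 2 \left(-12 - 8\right) = 2 \left(-20\right) = -40$)
$n{\left(w \right)} = 2 + w^{2}$ ($n{\left(w \right)} = \frac{2 w}{w} + w^{2} = 2 + w^{2}$)
$z{\left(-7,6 \right)} + 18 \left(N + n{\left(3 \right)}\right) = 2 + 18 \left(-40 + \left(2 + 3^{2}\right)\right) = 2 + 18 \left(-40 + \left(2 + 9\right)\right) = 2 + 18 \left(-40 + 11\right) = 2 + 18 \left(-29\right) = 2 - 522 = -520$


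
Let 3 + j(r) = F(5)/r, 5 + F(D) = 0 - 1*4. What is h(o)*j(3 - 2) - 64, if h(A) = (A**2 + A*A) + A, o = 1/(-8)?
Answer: -503/8 ≈ -62.875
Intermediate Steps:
F(D) = -9 (F(D) = -5 + (0 - 1*4) = -5 + (0 - 4) = -5 - 4 = -9)
o = -1/8 (o = 1*(-1/8) = -1/8 ≈ -0.12500)
h(A) = A + 2*A**2 (h(A) = (A**2 + A**2) + A = 2*A**2 + A = A + 2*A**2)
j(r) = -3 - 9/r
h(o)*j(3 - 2) - 64 = (-(1 + 2*(-1/8))/8)*(-3 - 9/(3 - 2)) - 64 = (-(1 - 1/4)/8)*(-3 - 9/1) - 64 = (-1/8*3/4)*(-3 - 9*1) - 64 = -3*(-3 - 9)/32 - 64 = -3/32*(-12) - 64 = 9/8 - 64 = -503/8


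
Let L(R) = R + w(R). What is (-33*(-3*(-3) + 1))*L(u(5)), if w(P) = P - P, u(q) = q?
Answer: -1650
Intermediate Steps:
w(P) = 0
L(R) = R (L(R) = R + 0 = R)
(-33*(-3*(-3) + 1))*L(u(5)) = -33*(-3*(-3) + 1)*5 = -33*(9 + 1)*5 = -33*10*5 = -330*5 = -1650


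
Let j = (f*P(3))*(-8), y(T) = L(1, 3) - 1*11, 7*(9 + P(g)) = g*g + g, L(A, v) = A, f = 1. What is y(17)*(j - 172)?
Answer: 7960/7 ≈ 1137.1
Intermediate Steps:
P(g) = -9 + g/7 + g**2/7 (P(g) = -9 + (g*g + g)/7 = -9 + (g**2 + g)/7 = -9 + (g + g**2)/7 = -9 + (g/7 + g**2/7) = -9 + g/7 + g**2/7)
y(T) = -10 (y(T) = 1 - 1*11 = 1 - 11 = -10)
j = 408/7 (j = (1*(-9 + (1/7)*3 + (1/7)*3**2))*(-8) = (1*(-9 + 3/7 + (1/7)*9))*(-8) = (1*(-9 + 3/7 + 9/7))*(-8) = (1*(-51/7))*(-8) = -51/7*(-8) = 408/7 ≈ 58.286)
y(17)*(j - 172) = -10*(408/7 - 172) = -10*(-796/7) = 7960/7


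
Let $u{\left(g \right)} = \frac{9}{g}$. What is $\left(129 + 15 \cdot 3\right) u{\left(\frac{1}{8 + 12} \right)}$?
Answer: $31320$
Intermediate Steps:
$\left(129 + 15 \cdot 3\right) u{\left(\frac{1}{8 + 12} \right)} = \left(129 + 15 \cdot 3\right) \frac{9}{\frac{1}{8 + 12}} = \left(129 + 45\right) \frac{9}{\frac{1}{20}} = 174 \cdot 9 \frac{1}{\frac{1}{20}} = 174 \cdot 9 \cdot 20 = 174 \cdot 180 = 31320$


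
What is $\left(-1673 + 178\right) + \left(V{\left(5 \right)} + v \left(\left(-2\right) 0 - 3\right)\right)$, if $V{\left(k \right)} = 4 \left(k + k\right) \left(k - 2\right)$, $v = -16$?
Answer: $-1327$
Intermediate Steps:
$V{\left(k \right)} = 8 k \left(-2 + k\right)$ ($V{\left(k \right)} = 4 \cdot 2 k \left(-2 + k\right) = 8 k \left(-2 + k\right)$)
$\left(-1673 + 178\right) + \left(V{\left(5 \right)} + v \left(\left(-2\right) 0 - 3\right)\right) = \left(-1673 + 178\right) - \left(- 40 \left(-2 + 5\right) + 16 \left(\left(-2\right) 0 - 3\right)\right) = -1495 + \left(8 \cdot 5 \cdot 3 - 16 \left(0 - 3\right)\right) = -1495 + \left(120 - -48\right) = -1495 + \left(120 + 48\right) = -1495 + 168 = -1327$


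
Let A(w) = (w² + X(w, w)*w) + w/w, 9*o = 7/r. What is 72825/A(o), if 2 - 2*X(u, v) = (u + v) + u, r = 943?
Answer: 10491048464850/144177107 ≈ 72765.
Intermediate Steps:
X(u, v) = 1 - u - v/2 (X(u, v) = 1 - ((u + v) + u)/2 = 1 - (v + 2*u)/2 = 1 + (-u - v/2) = 1 - u - v/2)
o = 7/8487 (o = (7/943)/9 = (7*(1/943))/9 = (⅑)*(7/943) = 7/8487 ≈ 0.00082479)
A(w) = 1 + w² + w*(1 - 3*w/2) (A(w) = (w² + (1 - w - w/2)*w) + w/w = (w² + (1 - 3*w/2)*w) + 1 = (w² + w*(1 - 3*w/2)) + 1 = 1 + w² + w*(1 - 3*w/2))
72825/A(o) = 72825/(1 + 7/8487 - (7/8487)²/2) = 72825/(1 + 7/8487 - ½*49/72029169) = 72825/(1 + 7/8487 - 49/144058338) = 72825/(144177107/144058338) = 72825*(144058338/144177107) = 10491048464850/144177107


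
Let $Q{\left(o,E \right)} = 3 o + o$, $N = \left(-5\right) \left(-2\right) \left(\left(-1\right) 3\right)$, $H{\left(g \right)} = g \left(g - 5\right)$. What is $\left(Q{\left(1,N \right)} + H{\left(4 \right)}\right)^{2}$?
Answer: $0$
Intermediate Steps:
$H{\left(g \right)} = g \left(-5 + g\right)$
$N = -30$ ($N = 10 \left(-3\right) = -30$)
$Q{\left(o,E \right)} = 4 o$
$\left(Q{\left(1,N \right)} + H{\left(4 \right)}\right)^{2} = \left(4 \cdot 1 + 4 \left(-5 + 4\right)\right)^{2} = \left(4 + 4 \left(-1\right)\right)^{2} = \left(4 - 4\right)^{2} = 0^{2} = 0$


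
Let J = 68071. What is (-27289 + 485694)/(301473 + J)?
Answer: 458405/369544 ≈ 1.2405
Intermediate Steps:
(-27289 + 485694)/(301473 + J) = (-27289 + 485694)/(301473 + 68071) = 458405/369544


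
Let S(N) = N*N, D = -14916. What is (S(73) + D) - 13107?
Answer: -22694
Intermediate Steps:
S(N) = N²
(S(73) + D) - 13107 = (73² - 14916) - 13107 = (5329 - 14916) - 13107 = -9587 - 13107 = -22694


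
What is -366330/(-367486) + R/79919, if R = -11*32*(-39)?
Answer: 2451541077/2097793831 ≈ 1.1686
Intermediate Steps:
R = 13728 (R = -352*(-39) = 13728)
-366330/(-367486) + R/79919 = -366330/(-367486) + 13728/79919 = -366330*(-1/367486) + 13728*(1/79919) = 183165/183743 + 13728/79919 = 2451541077/2097793831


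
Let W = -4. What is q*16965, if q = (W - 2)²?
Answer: 610740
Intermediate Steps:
q = 36 (q = (-4 - 2)² = (-6)² = 36)
q*16965 = 36*16965 = 610740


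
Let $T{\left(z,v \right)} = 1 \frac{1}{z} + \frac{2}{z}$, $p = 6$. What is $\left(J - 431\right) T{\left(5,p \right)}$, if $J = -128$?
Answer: $- \frac{1677}{5} \approx -335.4$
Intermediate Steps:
$T{\left(z,v \right)} = \frac{3}{z}$ ($T{\left(z,v \right)} = \frac{1}{z} + \frac{2}{z} = \frac{3}{z}$)
$\left(J - 431\right) T{\left(5,p \right)} = \left(-128 - 431\right) \frac{3}{5} = - 559 \cdot 3 \cdot \frac{1}{5} = \left(-559\right) \frac{3}{5} = - \frac{1677}{5}$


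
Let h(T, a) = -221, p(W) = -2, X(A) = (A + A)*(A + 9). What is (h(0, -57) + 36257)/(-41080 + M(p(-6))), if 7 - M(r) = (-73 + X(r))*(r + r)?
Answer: -36036/41477 ≈ -0.86882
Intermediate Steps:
X(A) = 2*A*(9 + A) (X(A) = (2*A)*(9 + A) = 2*A*(9 + A))
M(r) = 7 - 2*r*(-73 + 2*r*(9 + r)) (M(r) = 7 - (-73 + 2*r*(9 + r))*(r + r) = 7 - (-73 + 2*r*(9 + r))*2*r = 7 - 2*r*(-73 + 2*r*(9 + r)))
(h(0, -57) + 36257)/(-41080 + M(p(-6))) = (-221 + 36257)/(-41080 + (7 + 146*(-2) - 4*(-2)²*(9 - 2))) = 36036/(-41080 + (7 - 292 - 4*4*7)) = 36036/(-41080 + (7 - 292 - 112)) = 36036/(-41080 - 397) = 36036/(-41477) = 36036*(-1/41477) = -36036/41477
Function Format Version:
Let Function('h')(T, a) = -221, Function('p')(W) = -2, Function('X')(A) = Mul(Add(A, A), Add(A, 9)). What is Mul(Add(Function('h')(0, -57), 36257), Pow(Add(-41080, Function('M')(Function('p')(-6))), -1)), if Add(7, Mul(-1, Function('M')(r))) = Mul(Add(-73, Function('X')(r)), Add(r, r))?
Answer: Rational(-36036, 41477) ≈ -0.86882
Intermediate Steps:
Function('X')(A) = Mul(2, A, Add(9, A)) (Function('X')(A) = Mul(Mul(2, A), Add(9, A)) = Mul(2, A, Add(9, A)))
Function('M')(r) = Add(7, Mul(-2, r, Add(-73, Mul(2, r, Add(9, r))))) (Function('M')(r) = Add(7, Mul(-1, Mul(Add(-73, Mul(2, r, Add(9, r))), Add(r, r)))) = Add(7, Mul(-1, Mul(Add(-73, Mul(2, r, Add(9, r))), Mul(2, r)))) = Add(7, Mul(-1, Mul(2, r, Add(-73, Mul(2, r, Add(9, r)))))) = Add(7, Mul(-2, r, Add(-73, Mul(2, r, Add(9, r))))))
Mul(Add(Function('h')(0, -57), 36257), Pow(Add(-41080, Function('M')(Function('p')(-6))), -1)) = Mul(Add(-221, 36257), Pow(Add(-41080, Add(7, Mul(146, -2), Mul(-4, Pow(-2, 2), Add(9, -2)))), -1)) = Mul(36036, Pow(Add(-41080, Add(7, -292, Mul(-4, 4, 7))), -1)) = Mul(36036, Pow(Add(-41080, Add(7, -292, -112)), -1)) = Mul(36036, Pow(Add(-41080, -397), -1)) = Mul(36036, Pow(-41477, -1)) = Mul(36036, Rational(-1, 41477)) = Rational(-36036, 41477)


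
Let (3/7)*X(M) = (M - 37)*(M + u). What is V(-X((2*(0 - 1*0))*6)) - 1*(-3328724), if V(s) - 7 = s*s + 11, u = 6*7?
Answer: 16476618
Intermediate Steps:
u = 42
X(M) = 7*(-37 + M)*(42 + M)/3 (X(M) = 7*((M - 37)*(M + 42))/3 = 7*((-37 + M)*(42 + M))/3 = 7*(-37 + M)*(42 + M)/3)
V(s) = 18 + s**2 (V(s) = 7 + (s*s + 11) = 7 + (s**2 + 11) = 7 + (11 + s**2) = 18 + s**2)
V(-X((2*(0 - 1*0))*6)) - 1*(-3328724) = (18 + (-(-3626 + 7*((2*(0 - 1*0))*6)**2/3 + 35*((2*(0 - 1*0))*6)/3))**2) - 1*(-3328724) = (18 + (-(-3626 + 7*((2*(0 + 0))*6)**2/3 + 35*((2*(0 + 0))*6)/3))**2) + 3328724 = (18 + (-(-3626 + 7*((2*0)*6)**2/3 + 35*((2*0)*6)/3))**2) + 3328724 = (18 + (-(-3626 + 7*(0*6)**2/3 + 35*(0*6)/3))**2) + 3328724 = (18 + (-(-3626 + (7/3)*0**2 + (35/3)*0))**2) + 3328724 = (18 + (-(-3626 + (7/3)*0 + 0))**2) + 3328724 = (18 + (-(-3626 + 0 + 0))**2) + 3328724 = (18 + (-1*(-3626))**2) + 3328724 = (18 + 3626**2) + 3328724 = (18 + 13147876) + 3328724 = 13147894 + 3328724 = 16476618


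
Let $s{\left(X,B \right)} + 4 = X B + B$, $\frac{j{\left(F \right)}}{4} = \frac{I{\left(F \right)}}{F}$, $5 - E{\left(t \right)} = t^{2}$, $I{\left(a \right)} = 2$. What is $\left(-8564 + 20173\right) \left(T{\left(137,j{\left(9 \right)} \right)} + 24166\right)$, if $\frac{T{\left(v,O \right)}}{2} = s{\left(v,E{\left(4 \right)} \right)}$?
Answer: $245205298$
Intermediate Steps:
$E{\left(t \right)} = 5 - t^{2}$
$j{\left(F \right)} = \frac{8}{F}$ ($j{\left(F \right)} = 4 \frac{2}{F} = \frac{8}{F}$)
$s{\left(X,B \right)} = -4 + B + B X$ ($s{\left(X,B \right)} = -4 + \left(X B + B\right) = -4 + \left(B X + B\right) = -4 + \left(B + B X\right) = -4 + B + B X$)
$T{\left(v,O \right)} = -30 - 22 v$ ($T{\left(v,O \right)} = 2 \left(-4 + \left(5 - 4^{2}\right) + \left(5 - 4^{2}\right) v\right) = 2 \left(-4 + \left(5 - 16\right) + \left(5 - 16\right) v\right) = 2 \left(-4 - 11 - 11 v\right) = 2 \left(-15 - 11 v\right) = -30 - 22 v$)
$\left(-8564 + 20173\right) \left(T{\left(137,j{\left(9 \right)} \right)} + 24166\right) = \left(-8564 + 20173\right) \left(\left(-30 - 3014\right) + 24166\right) = 11609 \left(\left(-30 - 3014\right) + 24166\right) = 11609 \left(-3044 + 24166\right) = 11609 \cdot 21122 = 245205298$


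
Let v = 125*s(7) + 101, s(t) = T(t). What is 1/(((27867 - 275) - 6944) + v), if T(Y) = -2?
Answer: 1/20499 ≈ 4.8783e-5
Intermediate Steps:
s(t) = -2
v = -149 (v = 125*(-2) + 101 = -250 + 101 = -149)
1/(((27867 - 275) - 6944) + v) = 1/(((27867 - 275) - 6944) - 149) = 1/((27592 - 6944) - 149) = 1/(20648 - 149) = 1/20499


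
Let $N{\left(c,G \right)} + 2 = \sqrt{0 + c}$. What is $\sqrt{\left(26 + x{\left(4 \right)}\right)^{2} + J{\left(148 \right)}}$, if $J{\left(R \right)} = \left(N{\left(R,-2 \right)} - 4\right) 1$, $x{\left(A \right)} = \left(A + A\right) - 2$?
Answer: $\sqrt{1018 + 2 \sqrt{37}} \approx 32.096$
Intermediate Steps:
$N{\left(c,G \right)} = -2 + \sqrt{c}$ ($N{\left(c,G \right)} = -2 + \sqrt{0 + c} = -2 + \sqrt{c}$)
$x{\left(A \right)} = -2 + 2 A$ ($x{\left(A \right)} = 2 A - 2 = -2 + 2 A$)
$J{\left(R \right)} = -6 + \sqrt{R}$ ($J{\left(R \right)} = \left(\left(-2 + \sqrt{R}\right) - 4\right) 1 = \left(-6 + \sqrt{R}\right) 1 = -6 + \sqrt{R}$)
$\sqrt{\left(26 + x{\left(4 \right)}\right)^{2} + J{\left(148 \right)}} = \sqrt{\left(26 + \left(-2 + 2 \cdot 4\right)\right)^{2} - \left(6 - \sqrt{148}\right)} = \sqrt{\left(26 + \left(-2 + 8\right)\right)^{2} - \left(6 - 2 \sqrt{37}\right)} = \sqrt{\left(26 + 6\right)^{2} - \left(6 - 2 \sqrt{37}\right)} = \sqrt{32^{2} - \left(6 - 2 \sqrt{37}\right)} = \sqrt{1024 - \left(6 - 2 \sqrt{37}\right)} = \sqrt{1018 + 2 \sqrt{37}}$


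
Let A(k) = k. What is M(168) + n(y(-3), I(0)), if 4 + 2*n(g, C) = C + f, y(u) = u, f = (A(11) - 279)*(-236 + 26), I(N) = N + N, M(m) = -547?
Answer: 27591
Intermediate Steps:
I(N) = 2*N
f = 56280 (f = (11 - 279)*(-236 + 26) = -268*(-210) = 56280)
n(g, C) = 28138 + C/2 (n(g, C) = -2 + (C + 56280)/2 = -2 + (56280 + C)/2 = -2 + (28140 + C/2) = 28138 + C/2)
M(168) + n(y(-3), I(0)) = -547 + (28138 + (2*0)/2) = -547 + (28138 + (½)*0) = -547 + (28138 + 0) = -547 + 28138 = 27591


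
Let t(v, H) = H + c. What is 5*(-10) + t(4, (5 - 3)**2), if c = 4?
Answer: -42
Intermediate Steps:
t(v, H) = 4 + H (t(v, H) = H + 4 = 4 + H)
5*(-10) + t(4, (5 - 3)**2) = 5*(-10) + (4 + (5 - 3)**2) = -50 + (4 + 2**2) = -50 + (4 + 4) = -50 + 8 = -42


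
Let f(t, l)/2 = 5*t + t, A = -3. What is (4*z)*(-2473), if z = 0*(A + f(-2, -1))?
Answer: 0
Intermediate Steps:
f(t, l) = 12*t (f(t, l) = 2*(5*t + t) = 2*(6*t) = 12*t)
z = 0 (z = 0*(-3 + 12*(-2)) = 0*(-3 - 24) = 0*(-27) = 0)
(4*z)*(-2473) = (4*0)*(-2473) = 0*(-2473) = 0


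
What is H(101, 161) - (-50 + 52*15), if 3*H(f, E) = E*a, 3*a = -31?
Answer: -11561/9 ≈ -1284.6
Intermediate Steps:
a = -31/3 (a = (⅓)*(-31) = -31/3 ≈ -10.333)
H(f, E) = -31*E/9 (H(f, E) = (E*(-31/3))/3 = (-31*E/3)/3 = -31*E/9)
H(101, 161) - (-50 + 52*15) = -31/9*161 - (-50 + 52*15) = -4991/9 - (-50 + 780) = -4991/9 - 1*730 = -4991/9 - 730 = -11561/9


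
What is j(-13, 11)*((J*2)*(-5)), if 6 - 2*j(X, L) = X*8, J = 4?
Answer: -2200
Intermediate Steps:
j(X, L) = 3 - 4*X (j(X, L) = 3 - X*8/2 = 3 - 4*X)
j(-13, 11)*((J*2)*(-5)) = (3 - 4*(-13))*((4*2)*(-5)) = (3 + 52)*(8*(-5)) = 55*(-40) = -2200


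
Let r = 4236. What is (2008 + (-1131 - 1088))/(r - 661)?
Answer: -211/3575 ≈ -0.059021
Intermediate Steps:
(2008 + (-1131 - 1088))/(r - 661) = (2008 + (-1131 - 1088))/(4236 - 661) = (2008 - 2219)/3575 = -211*1/3575 = -211/3575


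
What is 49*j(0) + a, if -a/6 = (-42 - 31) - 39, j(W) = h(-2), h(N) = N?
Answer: 574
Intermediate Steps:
j(W) = -2
a = 672 (a = -6*((-42 - 31) - 39) = -6*(-73 - 39) = -6*(-112) = 672)
49*j(0) + a = 49*(-2) + 672 = -98 + 672 = 574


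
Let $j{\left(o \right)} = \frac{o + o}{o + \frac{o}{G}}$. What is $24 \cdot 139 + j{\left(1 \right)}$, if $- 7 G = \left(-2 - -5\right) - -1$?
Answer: $\frac{10000}{3} \approx 3333.3$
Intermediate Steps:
$G = - \frac{4}{7}$ ($G = - \frac{\left(-2 - -5\right) - -1}{7} = - \frac{\left(-2 + 5\right) + 1}{7} = - \frac{3 + 1}{7} = \left(- \frac{1}{7}\right) 4 = - \frac{4}{7} \approx -0.57143$)
$j{\left(o \right)} = - \frac{8}{3}$ ($j{\left(o \right)} = \frac{o + o}{o + \frac{o}{- \frac{4}{7}}} = \frac{2 o}{o + o \left(- \frac{7}{4}\right)} = \frac{2 o}{o - \frac{7 o}{4}} = \frac{2 o}{\left(- \frac{3}{4}\right) o} = 2 o \left(- \frac{4}{3 o}\right) = - \frac{8}{3}$)
$24 \cdot 139 + j{\left(1 \right)} = 24 \cdot 139 - \frac{8}{3} = 3336 - \frac{8}{3} = \frac{10000}{3}$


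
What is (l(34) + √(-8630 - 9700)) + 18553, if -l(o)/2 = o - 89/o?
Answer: 314334/17 + I*√18330 ≈ 18490.0 + 135.39*I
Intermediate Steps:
l(o) = -2*o + 178/o (l(o) = -2*(o - 89/o) = -2*o + 178/o)
(l(34) + √(-8630 - 9700)) + 18553 = ((-2*34 + 178/34) + √(-8630 - 9700)) + 18553 = ((-68 + 178*(1/34)) + √(-18330)) + 18553 = ((-68 + 89/17) + I*√18330) + 18553 = (-1067/17 + I*√18330) + 18553 = 314334/17 + I*√18330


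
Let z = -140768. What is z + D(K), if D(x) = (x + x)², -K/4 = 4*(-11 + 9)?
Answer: -136672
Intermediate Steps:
K = 32 (K = -16*(-11 + 9) = -16*(-2) = -4*(-8) = 32)
D(x) = 4*x² (D(x) = (2*x)² = 4*x²)
z + D(K) = -140768 + 4*32² = -140768 + 4*1024 = -140768 + 4096 = -136672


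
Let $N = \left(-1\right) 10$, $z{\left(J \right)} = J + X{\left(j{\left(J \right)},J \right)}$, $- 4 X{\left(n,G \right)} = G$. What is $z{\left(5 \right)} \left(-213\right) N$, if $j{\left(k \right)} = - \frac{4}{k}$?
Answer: $\frac{15975}{2} \approx 7987.5$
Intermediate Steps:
$X{\left(n,G \right)} = - \frac{G}{4}$
$z{\left(J \right)} = \frac{3 J}{4}$ ($z{\left(J \right)} = J - \frac{J}{4} = \frac{3 J}{4}$)
$N = -10$
$z{\left(5 \right)} \left(-213\right) N = \frac{3}{4} \cdot 5 \left(-213\right) \left(-10\right) = \frac{15}{4} \left(-213\right) \left(-10\right) = \left(- \frac{3195}{4}\right) \left(-10\right) = \frac{15975}{2}$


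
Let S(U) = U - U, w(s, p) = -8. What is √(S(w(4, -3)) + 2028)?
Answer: 26*√3 ≈ 45.033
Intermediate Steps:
S(U) = 0
√(S(w(4, -3)) + 2028) = √(0 + 2028) = √2028 = 26*√3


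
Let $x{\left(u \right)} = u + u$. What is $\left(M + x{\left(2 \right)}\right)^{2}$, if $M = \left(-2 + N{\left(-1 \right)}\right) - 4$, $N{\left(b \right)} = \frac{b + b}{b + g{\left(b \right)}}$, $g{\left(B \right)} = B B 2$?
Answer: $16$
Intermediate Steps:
$g{\left(B \right)} = 2 B^{2}$ ($g{\left(B \right)} = B^{2} \cdot 2 = 2 B^{2}$)
$N{\left(b \right)} = \frac{2 b}{b + 2 b^{2}}$ ($N{\left(b \right)} = \frac{b + b}{b + 2 b^{2}} = \frac{2 b}{b + 2 b^{2}}$)
$x{\left(u \right)} = 2 u$
$M = -8$ ($M = \left(-2 + \frac{2}{1 + 2 \left(-1\right)}\right) - 4 = \left(-2 + \frac{2}{1 - 2}\right) - 4 = \left(-2 + \frac{2}{-1}\right) - 4 = \left(-2 + 2 \left(-1\right)\right) - 4 = \left(-2 - 2\right) - 4 = -4 - 4 = -8$)
$\left(M + x{\left(2 \right)}\right)^{2} = \left(-8 + 2 \cdot 2\right)^{2} = \left(-8 + 4\right)^{2} = \left(-4\right)^{2} = 16$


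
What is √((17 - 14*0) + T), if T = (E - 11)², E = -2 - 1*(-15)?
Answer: √21 ≈ 4.5826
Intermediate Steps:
E = 13 (E = -2 + 15 = 13)
T = 4 (T = (13 - 11)² = 2² = 4)
√((17 - 14*0) + T) = √((17 - 14*0) + 4) = √((17 + 0) + 4) = √(17 + 4) = √21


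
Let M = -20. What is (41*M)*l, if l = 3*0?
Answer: 0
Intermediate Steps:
l = 0
(41*M)*l = (41*(-20))*0 = -820*0 = 0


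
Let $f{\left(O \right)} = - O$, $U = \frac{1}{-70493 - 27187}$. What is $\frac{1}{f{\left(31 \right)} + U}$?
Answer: $- \frac{97680}{3028081} \approx -0.032258$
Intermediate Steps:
$U = - \frac{1}{97680}$ ($U = \frac{1}{-97680} = - \frac{1}{97680} \approx -1.0238 \cdot 10^{-5}$)
$\frac{1}{f{\left(31 \right)} + U} = \frac{1}{\left(-1\right) 31 - \frac{1}{97680}} = \frac{1}{-31 - \frac{1}{97680}} = \frac{1}{- \frac{3028081}{97680}} = - \frac{97680}{3028081}$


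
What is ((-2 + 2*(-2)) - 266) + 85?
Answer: -187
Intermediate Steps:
((-2 + 2*(-2)) - 266) + 85 = ((-2 - 4) - 266) + 85 = (-6 - 266) + 85 = -272 + 85 = -187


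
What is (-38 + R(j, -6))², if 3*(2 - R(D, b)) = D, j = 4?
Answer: 12544/9 ≈ 1393.8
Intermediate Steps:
R(D, b) = 2 - D/3
(-38 + R(j, -6))² = (-38 + (2 - ⅓*4))² = (-38 + (2 - 4/3))² = (-38 + ⅔)² = (-112/3)² = 12544/9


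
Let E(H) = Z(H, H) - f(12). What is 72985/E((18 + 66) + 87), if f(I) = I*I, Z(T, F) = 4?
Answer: -14597/28 ≈ -521.32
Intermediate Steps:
f(I) = I**2
E(H) = -140 (E(H) = 4 - 1*12**2 = 4 - 1*144 = 4 - 144 = -140)
72985/E((18 + 66) + 87) = 72985/(-140) = 72985*(-1/140) = -14597/28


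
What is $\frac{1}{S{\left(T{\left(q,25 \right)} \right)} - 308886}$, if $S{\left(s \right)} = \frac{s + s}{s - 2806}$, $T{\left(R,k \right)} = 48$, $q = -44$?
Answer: $- \frac{1379}{425953842} \approx -3.2374 \cdot 10^{-6}$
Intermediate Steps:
$S{\left(s \right)} = \frac{2 s}{-2806 + s}$
$\frac{1}{S{\left(T{\left(q,25 \right)} \right)} - 308886} = \frac{1}{2 \cdot 48 \frac{1}{-2806 + 48} - 308886} = \frac{1}{2 \cdot 48 \frac{1}{-2758} - 308886} = \frac{1}{2 \cdot 48 \left(- \frac{1}{2758}\right) - 308886} = \frac{1}{- \frac{48}{1379} - 308886} = \frac{1}{- \frac{425953842}{1379}} = - \frac{1379}{425953842}$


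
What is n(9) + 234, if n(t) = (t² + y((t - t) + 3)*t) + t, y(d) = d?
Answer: 351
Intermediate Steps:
n(t) = t² + 4*t (n(t) = (t² + ((t - t) + 3)*t) + t = (t² + (0 + 3)*t) + t = (t² + 3*t) + t = t² + 4*t)
n(9) + 234 = 9*(4 + 9) + 234 = 9*13 + 234 = 117 + 234 = 351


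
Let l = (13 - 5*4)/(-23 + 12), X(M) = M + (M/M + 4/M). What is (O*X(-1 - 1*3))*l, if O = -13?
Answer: 364/11 ≈ 33.091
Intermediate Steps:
X(M) = 1 + M + 4/M (X(M) = M + (1 + 4/M) = 1 + M + 4/M)
l = 7/11 (l = (13 - 20)/(-11) = -7*(-1/11) = 7/11 ≈ 0.63636)
(O*X(-1 - 1*3))*l = -13*(1 + (-1 - 1*3) + 4/(-1 - 1*3))*(7/11) = -13*(1 + (-1 - 3) + 4/(-1 - 3))*(7/11) = -13*(1 - 4 + 4/(-4))*(7/11) = -13*(1 - 4 + 4*(-1/4))*(7/11) = -13*(1 - 4 - 1)*(7/11) = -13*(-4)*(7/11) = 52*(7/11) = 364/11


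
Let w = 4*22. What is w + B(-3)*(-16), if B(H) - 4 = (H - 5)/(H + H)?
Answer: 8/3 ≈ 2.6667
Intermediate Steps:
w = 88
B(H) = 4 + (-5 + H)/(2*H) (B(H) = 4 + (H - 5)/(H + H) = 4 + (-5 + H)/((2*H)) = 4 + (-5 + H)*(1/(2*H)) = 4 + (-5 + H)/(2*H))
w + B(-3)*(-16) = 88 + ((½)*(-5 + 9*(-3))/(-3))*(-16) = 88 + ((½)*(-⅓)*(-5 - 27))*(-16) = 88 + ((½)*(-⅓)*(-32))*(-16) = 88 + (16/3)*(-16) = 88 - 256/3 = 8/3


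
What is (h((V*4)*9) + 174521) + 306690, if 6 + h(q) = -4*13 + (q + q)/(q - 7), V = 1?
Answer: 13953509/29 ≈ 4.8116e+5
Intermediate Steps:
h(q) = -58 + 2*q/(-7 + q) (h(q) = -6 + (-4*13 + (q + q)/(q - 7)) = -6 + (-52 + (2*q)/(-7 + q)) = -6 + (-52 + 2*q/(-7 + q)) = -58 + 2*q/(-7 + q))
(h((V*4)*9) + 174521) + 306690 = (14*(29 - 4*1*4*9)/(-7 + (1*4)*9) + 174521) + 306690 = (14*(29 - 16*9)/(-7 + 4*9) + 174521) + 306690 = (14*(29 - 4*36)/(-7 + 36) + 174521) + 306690 = (14*(29 - 144)/29 + 174521) + 306690 = (14*(1/29)*(-115) + 174521) + 306690 = (-1610/29 + 174521) + 306690 = 5059499/29 + 306690 = 13953509/29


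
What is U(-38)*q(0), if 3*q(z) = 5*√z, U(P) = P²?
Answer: 0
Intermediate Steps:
q(z) = 5*√z/3 (q(z) = (5*√z)/3 = 5*√z/3)
U(-38)*q(0) = (-38)²*(5*√0/3) = 1444*((5/3)*0) = 1444*0 = 0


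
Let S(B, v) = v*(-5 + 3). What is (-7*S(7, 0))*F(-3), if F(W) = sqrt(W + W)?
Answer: 0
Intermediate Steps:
F(W) = sqrt(2)*sqrt(W) (F(W) = sqrt(2*W) = sqrt(2)*sqrt(W))
S(B, v) = -2*v (S(B, v) = v*(-2) = -2*v)
(-7*S(7, 0))*F(-3) = (-(-14)*0)*(sqrt(2)*sqrt(-3)) = (-7*0)*(sqrt(2)*(I*sqrt(3))) = 0*(I*sqrt(6)) = 0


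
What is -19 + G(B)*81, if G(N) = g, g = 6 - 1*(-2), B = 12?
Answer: 629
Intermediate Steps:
g = 8 (g = 6 + 2 = 8)
G(N) = 8
-19 + G(B)*81 = -19 + 8*81 = -19 + 648 = 629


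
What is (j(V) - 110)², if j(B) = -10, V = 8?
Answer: 14400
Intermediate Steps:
(j(V) - 110)² = (-10 - 110)² = (-120)² = 14400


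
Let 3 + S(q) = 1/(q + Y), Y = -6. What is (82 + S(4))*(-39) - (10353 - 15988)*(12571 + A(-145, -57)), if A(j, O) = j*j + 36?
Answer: 379026517/2 ≈ 1.8951e+8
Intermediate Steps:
A(j, O) = 36 + j² (A(j, O) = j² + 36 = 36 + j²)
S(q) = -3 + 1/(-6 + q) (S(q) = -3 + 1/(q - 6) = -3 + 1/(-6 + q))
(82 + S(4))*(-39) - (10353 - 15988)*(12571 + A(-145, -57)) = (82 + (19 - 3*4)/(-6 + 4))*(-39) - (10353 - 15988)*(12571 + (36 + (-145)²)) = (82 + (19 - 12)/(-2))*(-39) - (-5635)*(12571 + (36 + 21025)) = (82 - ½*7)*(-39) - (-5635)*(12571 + 21061) = (82 - 7/2)*(-39) - (-5635)*33632 = (157/2)*(-39) - 1*(-189516320) = -6123/2 + 189516320 = 379026517/2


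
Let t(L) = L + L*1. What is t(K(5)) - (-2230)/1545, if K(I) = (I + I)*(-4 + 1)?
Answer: -18094/309 ≈ -58.557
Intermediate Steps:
K(I) = -6*I (K(I) = (2*I)*(-3) = -6*I)
t(L) = 2*L (t(L) = L + L = 2*L)
t(K(5)) - (-2230)/1545 = 2*(-6*5) - (-2230)/1545 = 2*(-30) - (-2230)/1545 = -60 - 1*(-446/309) = -60 + 446/309 = -18094/309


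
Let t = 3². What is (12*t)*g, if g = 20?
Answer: 2160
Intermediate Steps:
t = 9
(12*t)*g = (12*9)*20 = 108*20 = 2160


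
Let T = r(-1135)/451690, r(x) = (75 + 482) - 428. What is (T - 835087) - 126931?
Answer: -434533910291/451690 ≈ -9.6202e+5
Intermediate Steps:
r(x) = 129 (r(x) = 557 - 428 = 129)
T = 129/451690 ≈ 0.00028559
(T - 835087) - 126931 = (129/451690 - 835087) - 126931 = -377200446901/451690 - 126931 = -434533910291/451690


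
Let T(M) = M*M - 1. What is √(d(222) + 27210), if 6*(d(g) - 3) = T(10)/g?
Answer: √149018795/74 ≈ 164.96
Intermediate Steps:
T(M) = -1 + M² (T(M) = M² - 1 = -1 + M²)
d(g) = 3 + 33/(2*g) (d(g) = 3 + ((-1 + 10²)/g)/6 = 3 + ((-1 + 100)/g)/6 = 3 + (99/g)/6 = 3 + 33/(2*g))
√(d(222) + 27210) = √((3 + (33/2)/222) + 27210) = √((3 + (33/2)*(1/222)) + 27210) = √((3 + 11/148) + 27210) = √(455/148 + 27210) = √(4027535/148) = √149018795/74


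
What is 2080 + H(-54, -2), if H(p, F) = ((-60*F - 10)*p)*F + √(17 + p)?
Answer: 13960 + I*√37 ≈ 13960.0 + 6.0828*I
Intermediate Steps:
H(p, F) = √(17 + p) + F*p*(-10 - 60*F) (H(p, F) = ((-10 - 60*F)*p)*F + √(17 + p) = (p*(-10 - 60*F))*F + √(17 + p) = F*p*(-10 - 60*F) + √(17 + p) = √(17 + p) + F*p*(-10 - 60*F))
2080 + H(-54, -2) = 2080 + (√(17 - 54) - 60*(-54)*(-2)² - 10*(-2)*(-54)) = 2080 + (√(-37) - 60*(-54)*4 - 1080) = 2080 + (I*√37 + 12960 - 1080) = 2080 + (11880 + I*√37) = 13960 + I*√37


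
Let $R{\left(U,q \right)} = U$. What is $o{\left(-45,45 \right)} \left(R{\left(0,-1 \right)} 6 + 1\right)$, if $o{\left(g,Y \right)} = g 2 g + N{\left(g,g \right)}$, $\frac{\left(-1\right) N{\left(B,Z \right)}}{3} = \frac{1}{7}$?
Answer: $\frac{28347}{7} \approx 4049.6$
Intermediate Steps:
$N{\left(B,Z \right)} = - \frac{3}{7}$
$o{\left(g,Y \right)} = - \frac{3}{7} + 2 g^{2}$ ($o{\left(g,Y \right)} = g 2 g - \frac{3}{7} = 2 g g - \frac{3}{7} = 2 g^{2} - \frac{3}{7} = - \frac{3}{7} + 2 g^{2}$)
$o{\left(-45,45 \right)} \left(R{\left(0,-1 \right)} 6 + 1\right) = \left(- \frac{3}{7} + 2 \left(-45\right)^{2}\right) \left(0 \cdot 6 + 1\right) = \left(- \frac{3}{7} + 2 \cdot 2025\right) \left(0 + 1\right) = \left(- \frac{3}{7} + 4050\right) 1 = \frac{28347}{7} \cdot 1 = \frac{28347}{7}$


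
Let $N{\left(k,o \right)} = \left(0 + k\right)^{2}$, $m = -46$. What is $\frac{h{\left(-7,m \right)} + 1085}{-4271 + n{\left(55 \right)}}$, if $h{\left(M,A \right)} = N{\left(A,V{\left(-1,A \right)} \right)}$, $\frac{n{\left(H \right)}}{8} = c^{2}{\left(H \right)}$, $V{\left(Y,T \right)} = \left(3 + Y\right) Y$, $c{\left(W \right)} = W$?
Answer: $\frac{1067}{6643} \approx 0.16062$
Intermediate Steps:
$V{\left(Y,T \right)} = Y \left(3 + Y\right)$
$N{\left(k,o \right)} = k^{2}$
$n{\left(H \right)} = 8 H^{2}$
$h{\left(M,A \right)} = A^{2}$
$\frac{h{\left(-7,m \right)} + 1085}{-4271 + n{\left(55 \right)}} = \frac{\left(-46\right)^{2} + 1085}{-4271 + 8 \cdot 55^{2}} = \frac{2116 + 1085}{-4271 + 8 \cdot 3025} = \frac{3201}{-4271 + 24200} = \frac{3201}{19929} = 3201 \cdot \frac{1}{19929} = \frac{1067}{6643}$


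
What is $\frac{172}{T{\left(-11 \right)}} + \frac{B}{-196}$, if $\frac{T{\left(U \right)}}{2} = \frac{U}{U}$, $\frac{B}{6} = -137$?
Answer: $\frac{8839}{98} \approx 90.194$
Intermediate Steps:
$B = -822$ ($B = 6 \left(-137\right) = -822$)
$T{\left(U \right)} = 2$ ($T{\left(U \right)} = 2 \frac{U}{U} = 2 \cdot 1 = 2$)
$\frac{172}{T{\left(-11 \right)}} + \frac{B}{-196} = \frac{172}{2} - \frac{822}{-196} = 172 \cdot \frac{1}{2} - - \frac{411}{98} = 86 + \frac{411}{98} = \frac{8839}{98}$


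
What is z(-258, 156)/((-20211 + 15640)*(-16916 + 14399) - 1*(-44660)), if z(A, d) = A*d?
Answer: -40248/11549867 ≈ -0.0034847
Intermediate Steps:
z(-258, 156)/((-20211 + 15640)*(-16916 + 14399) - 1*(-44660)) = (-258*156)/((-20211 + 15640)*(-16916 + 14399) - 1*(-44660)) = -40248/(-4571*(-2517) + 44660) = -40248/(11505207 + 44660) = -40248/11549867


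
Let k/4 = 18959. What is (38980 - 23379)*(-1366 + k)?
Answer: 1161806470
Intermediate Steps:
k = 75836 (k = 4*18959 = 75836)
(38980 - 23379)*(-1366 + k) = (38980 - 23379)*(-1366 + 75836) = 15601*74470 = 1161806470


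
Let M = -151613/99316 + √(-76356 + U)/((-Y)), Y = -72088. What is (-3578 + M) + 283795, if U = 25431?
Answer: 3975697137/14188 + 5*I*√2037/72088 ≈ 2.8022e+5 + 0.0031304*I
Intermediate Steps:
M = -21659/14188 + 5*I*√2037/72088 (M = -151613/99316 + √(-76356 + 25431)/((-1*(-72088))) = -151613*1/99316 + √(-50925)/72088 = -21659/14188 + (5*I*√2037)*(1/72088) = -21659/14188 + 5*I*√2037/72088 ≈ -1.5266 + 0.0031304*I)
(-3578 + M) + 283795 = (-3578 + (-21659/14188 + 5*I*√2037/72088)) + 283795 = (-50786323/14188 + 5*I*√2037/72088) + 283795 = 3975697137/14188 + 5*I*√2037/72088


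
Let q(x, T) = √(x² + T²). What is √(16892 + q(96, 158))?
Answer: √(16892 + 2*√8545) ≈ 130.68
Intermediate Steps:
q(x, T) = √(T² + x²)
√(16892 + q(96, 158)) = √(16892 + √(158² + 96²)) = √(16892 + √(24964 + 9216)) = √(16892 + √34180) = √(16892 + 2*√8545)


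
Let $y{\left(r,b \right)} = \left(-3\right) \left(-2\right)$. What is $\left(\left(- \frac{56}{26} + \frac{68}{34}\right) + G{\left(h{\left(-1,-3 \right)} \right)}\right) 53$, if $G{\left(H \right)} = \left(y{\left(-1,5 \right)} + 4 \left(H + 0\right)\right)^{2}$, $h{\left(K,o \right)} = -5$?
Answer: $\frac{134938}{13} \approx 10380.0$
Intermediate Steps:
$y{\left(r,b \right)} = 6$
$G{\left(H \right)} = \left(6 + 4 H\right)^{2}$ ($G{\left(H \right)} = \left(6 + 4 \left(H + 0\right)\right)^{2} = \left(6 + 4 H\right)^{2}$)
$\left(\left(- \frac{56}{26} + \frac{68}{34}\right) + G{\left(h{\left(-1,-3 \right)} \right)}\right) 53 = \left(\left(- \frac{56}{26} + \frac{68}{34}\right) + 4 \left(3 + 2 \left(-5\right)\right)^{2}\right) 53 = \left(\left(\left(-56\right) \frac{1}{26} + 68 \cdot \frac{1}{34}\right) + 4 \left(3 - 10\right)^{2}\right) 53 = \left(\left(- \frac{28}{13} + 2\right) + 4 \left(-7\right)^{2}\right) 53 = \left(- \frac{2}{13} + 4 \cdot 49\right) 53 = \left(- \frac{2}{13} + 196\right) 53 = \frac{2546}{13} \cdot 53 = \frac{134938}{13}$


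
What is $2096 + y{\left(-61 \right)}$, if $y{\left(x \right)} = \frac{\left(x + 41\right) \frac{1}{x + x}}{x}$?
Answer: $\frac{7799206}{3721} \approx 2096.0$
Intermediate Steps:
$y{\left(x \right)} = \frac{41 + x}{2 x^{2}}$ ($y{\left(x \right)} = \frac{\left(41 + x\right) \frac{1}{2 x}}{x} = \frac{\frac{1}{2} \frac{1}{x} \left(41 + x\right)}{x} = \frac{41 + x}{2 x^{2}}$)
$2096 + y{\left(-61 \right)} = 2096 + \frac{41 - 61}{2 \cdot 3721} = 2096 + \frac{1}{2} \cdot \frac{1}{3721} \left(-20\right) = 2096 - \frac{10}{3721} = \frac{7799206}{3721}$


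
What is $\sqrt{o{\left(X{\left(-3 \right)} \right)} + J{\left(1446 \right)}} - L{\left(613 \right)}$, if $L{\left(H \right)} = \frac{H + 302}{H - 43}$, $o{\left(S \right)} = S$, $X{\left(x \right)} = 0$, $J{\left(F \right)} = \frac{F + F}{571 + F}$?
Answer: $- \frac{61}{38} + \frac{2 \sqrt{1458291}}{2017} \approx -0.40784$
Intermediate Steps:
$J{\left(F \right)} = \frac{2 F}{571 + F}$
$L{\left(H \right)} = \frac{302 + H}{-43 + H}$
$\sqrt{o{\left(X{\left(-3 \right)} \right)} + J{\left(1446 \right)}} - L{\left(613 \right)} = \sqrt{0 + 2 \cdot 1446 \frac{1}{571 + 1446}} - \frac{302 + 613}{-43 + 613} = \sqrt{0 + 2 \cdot 1446 \cdot \frac{1}{2017}} - \frac{1}{570} \cdot 915 = \sqrt{0 + \frac{2892}{2017}} - \frac{61}{38} = \sqrt{\frac{2892}{2017}} - \frac{61}{38} = \frac{2 \sqrt{1458291}}{2017} - \frac{61}{38} = - \frac{61}{38} + \frac{2 \sqrt{1458291}}{2017}$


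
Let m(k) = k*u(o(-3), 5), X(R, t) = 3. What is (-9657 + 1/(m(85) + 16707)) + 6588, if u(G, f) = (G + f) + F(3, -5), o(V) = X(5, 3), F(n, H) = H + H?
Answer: -50752052/16537 ≈ -3069.0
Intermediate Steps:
F(n, H) = 2*H
o(V) = 3
u(G, f) = -10 + G + f (u(G, f) = (G + f) + 2*(-5) = (G + f) - 10 = -10 + G + f)
m(k) = -2*k (m(k) = k*(-10 + 3 + 5) = k*(-2) = -2*k)
(-9657 + 1/(m(85) + 16707)) + 6588 = (-9657 + 1/(-2*85 + 16707)) + 6588 = (-9657 + 1/(-170 + 16707)) + 6588 = (-9657 + 1/16537) + 6588 = -159697808/16537 + 6588 = -50752052/16537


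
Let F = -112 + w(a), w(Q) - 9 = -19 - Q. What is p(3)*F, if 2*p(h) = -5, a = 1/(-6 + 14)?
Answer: 4885/16 ≈ 305.31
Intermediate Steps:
a = 1/8 ≈ 0.12500
p(h) = -5/2 (p(h) = (1/2)*(-5) = -5/2)
w(Q) = -10 - Q (w(Q) = 9 + (-19 - Q) = -10 - Q)
F = -977/8 (F = -112 + (-10 - 1*1/8) = -112 + (-10 - 1/8) = -112 - 81/8 = -977/8 ≈ -122.13)
p(3)*F = -5/2*(-977/8) = 4885/16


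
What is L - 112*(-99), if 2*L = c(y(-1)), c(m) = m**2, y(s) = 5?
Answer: 22201/2 ≈ 11101.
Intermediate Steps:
L = 25/2 (L = (1/2)*5**2 = (1/2)*25 = 25/2 ≈ 12.500)
L - 112*(-99) = 25/2 - 112*(-99) = 25/2 + 11088 = 22201/2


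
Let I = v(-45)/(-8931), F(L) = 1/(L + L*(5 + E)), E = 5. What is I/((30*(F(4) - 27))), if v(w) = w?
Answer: -22/3533699 ≈ -6.2258e-6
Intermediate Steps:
F(L) = 1/(11*L) (F(L) = 1/(L + L*(5 + 5)) = 1/(L + L*10) = 1/(L + 10*L) = 1/(11*L))
I = 15/2977 (I = -45/(-8931) = -45*(-1/8931) = 15/2977 ≈ 0.0050386)
I/((30*(F(4) - 27))) = 15/(2977*((30*((1/11)/4 - 27)))) = 15/(2977*((30*((1/11)*(¼) - 27)))) = 15/(2977*((30*(1/44 - 27)))) = 15/(2977*((30*(-1187/44)))) = 15/(2977*(-17805/22)) = (15/2977)*(-22/17805) = -22/3533699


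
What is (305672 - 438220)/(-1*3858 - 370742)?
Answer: 33137/93650 ≈ 0.35384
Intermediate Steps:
(305672 - 438220)/(-1*3858 - 370742) = -132548/(-3858 - 370742) = -132548/(-374600) = -132548*(-1/374600) = 33137/93650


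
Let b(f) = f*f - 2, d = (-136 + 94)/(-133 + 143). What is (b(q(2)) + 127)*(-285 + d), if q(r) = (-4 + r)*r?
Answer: -203886/5 ≈ -40777.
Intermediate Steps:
d = -21/5 (d = -42/10 = -42*⅒ = -21/5 ≈ -4.2000)
q(r) = r*(-4 + r)
b(f) = -2 + f² (b(f) = f² - 2 = -2 + f²)
(b(q(2)) + 127)*(-285 + d) = ((-2 + (2*(-4 + 2))²) + 127)*(-285 - 21/5) = ((-2 + (2*(-2))²) + 127)*(-1446/5) = ((-2 + (-4)²) + 127)*(-1446/5) = ((-2 + 16) + 127)*(-1446/5) = (14 + 127)*(-1446/5) = 141*(-1446/5) = -203886/5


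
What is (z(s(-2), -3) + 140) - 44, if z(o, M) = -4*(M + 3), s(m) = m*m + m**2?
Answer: 96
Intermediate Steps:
s(m) = 2*m**2 (s(m) = m**2 + m**2 = 2*m**2)
z(o, M) = -12 - 4*M (z(o, M) = -4*(3 + M) = -12 - 4*M)
(z(s(-2), -3) + 140) - 44 = ((-12 - 4*(-3)) + 140) - 44 = ((-12 + 12) + 140) - 44 = (0 + 140) - 44 = 140 - 44 = 96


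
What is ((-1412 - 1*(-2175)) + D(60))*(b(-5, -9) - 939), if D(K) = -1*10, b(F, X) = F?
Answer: -710832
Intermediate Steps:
D(K) = -10
((-1412 - 1*(-2175)) + D(60))*(b(-5, -9) - 939) = ((-1412 - 1*(-2175)) - 10)*(-5 - 939) = ((-1412 + 2175) - 10)*(-944) = (763 - 10)*(-944) = 753*(-944) = -710832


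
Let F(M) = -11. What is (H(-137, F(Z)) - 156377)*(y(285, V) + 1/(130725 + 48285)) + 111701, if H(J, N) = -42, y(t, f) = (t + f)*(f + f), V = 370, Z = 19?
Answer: -13571853952153409/179010 ≈ -7.5816e+10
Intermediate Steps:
y(t, f) = 2*f*(f + t) (y(t, f) = (f + t)*(2*f) = 2*f*(f + t))
(H(-137, F(Z)) - 156377)*(y(285, V) + 1/(130725 + 48285)) + 111701 = (-42 - 156377)*(2*370*(370 + 285) + 1/(130725 + 48285)) + 111701 = -156419*(2*370*655 + 1/179010) + 111701 = -156419*(484700 + 1/179010) + 111701 = -156419*86766147001/179010 + 111701 = -13571873947749419/179010 + 111701 = -13571853952153409/179010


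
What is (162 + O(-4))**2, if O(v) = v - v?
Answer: 26244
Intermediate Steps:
O(v) = 0
(162 + O(-4))**2 = (162 + 0)**2 = 162**2 = 26244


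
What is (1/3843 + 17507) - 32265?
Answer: -56714993/3843 ≈ -14758.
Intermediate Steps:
(1/3843 + 17507) - 32265 = 67279402/3843 - 32265 = -56714993/3843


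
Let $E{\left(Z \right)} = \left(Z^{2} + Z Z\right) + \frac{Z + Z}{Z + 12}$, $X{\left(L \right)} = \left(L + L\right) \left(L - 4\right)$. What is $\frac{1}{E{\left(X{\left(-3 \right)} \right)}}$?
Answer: $\frac{9}{31766} \approx 0.00028332$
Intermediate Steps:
$X{\left(L \right)} = 2 L \left(-4 + L\right)$
$E{\left(Z \right)} = 2 Z^{2} + \frac{2 Z}{12 + Z}$ ($E{\left(Z \right)} = \left(Z^{2} + Z^{2}\right) + \frac{2 Z}{12 + Z} = 2 Z^{2} + \frac{2 Z}{12 + Z}$)
$\frac{1}{E{\left(X{\left(-3 \right)} \right)}} = \frac{1}{2 \cdot 2 \left(-3\right) \left(-4 - 3\right) \frac{1}{12 + 2 \left(-3\right) \left(-4 - 3\right)} \left(1 + \left(2 \left(-3\right) \left(-4 - 3\right)\right)^{2} + 12 \cdot 2 \left(-3\right) \left(-4 - 3\right)\right)} = \frac{1}{2 \cdot 2 \left(-3\right) \left(-7\right) \frac{1}{12 + 2 \left(-3\right) \left(-7\right)} \left(1 + \left(2 \left(-3\right) \left(-7\right)\right)^{2} + 12 \cdot 2 \left(-3\right) \left(-7\right)\right)} = \frac{1}{2 \cdot 42 \frac{1}{12 + 42} \left(1 + 42^{2} + 12 \cdot 42\right)} = \frac{1}{2 \cdot 42 \cdot \frac{1}{54} \left(1 + 1764 + 504\right)} = \frac{1}{2 \cdot 42 \cdot \frac{1}{54} \cdot 2269} = \frac{1}{\frac{31766}{9}} = \frac{9}{31766}$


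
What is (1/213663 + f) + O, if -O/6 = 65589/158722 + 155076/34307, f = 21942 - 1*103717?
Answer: -47587942259239239803/581726966030301 ≈ -81805.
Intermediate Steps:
f = -81775 (f = 21942 - 103717 = -81775)
O = -80592404085/2722637827 (O = -6*(65589/158722 + 155076/34307) = -6*26864134695/5445275654 = -80592404085/2722637827 ≈ -29.601)
(1/213663 + f) + O = (1/213663 - 81775) - 80592404085/2722637827 = -17472291824/213663 - 80592404085/2722637827 = -47587942259239239803/581726966030301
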